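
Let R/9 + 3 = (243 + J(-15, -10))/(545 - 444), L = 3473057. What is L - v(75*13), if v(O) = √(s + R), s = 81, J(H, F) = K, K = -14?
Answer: 3473057 - 3*√84335/101 ≈ 3.4730e+6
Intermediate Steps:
J(H, F) = -14
R = -666/101 (R = -27 + 9*((243 - 14)/(545 - 444)) = -27 + 9*(229/101) = -27 + 2061/101 = -666/101 ≈ -6.5941)
v(O) = 3*√84335/101 (v(O) = √(81 - 666/101) = √(7515/101) = 3*√84335/101)
L - v(75*13) = 3473057 - 3*√84335/101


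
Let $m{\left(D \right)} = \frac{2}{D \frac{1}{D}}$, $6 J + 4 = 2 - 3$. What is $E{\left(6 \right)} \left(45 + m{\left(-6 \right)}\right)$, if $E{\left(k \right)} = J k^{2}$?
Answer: $-1410$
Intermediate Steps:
$J = - \frac{5}{6}$ ($J = - \frac{2}{3} + \frac{2 - 3}{6} = - \frac{2}{3} + \frac{1}{6} \left(-1\right) = - \frac{2}{3} - \frac{1}{6} = - \frac{5}{6} \approx -0.83333$)
$m{\left(D \right)} = 2$ ($m{\left(D \right)} = \frac{2}{1} = 2 \cdot 1 = 2$)
$E{\left(k \right)} = - \frac{5 k^{2}}{6}$
$E{\left(6 \right)} \left(45 + m{\left(-6 \right)}\right) = - \frac{5 \cdot 6^{2}}{6} \left(45 + 2\right) = \left(- \frac{5}{6}\right) 36 \cdot 47 = \left(-30\right) 47 = -1410$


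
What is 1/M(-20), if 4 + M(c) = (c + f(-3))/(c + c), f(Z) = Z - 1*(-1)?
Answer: -20/69 ≈ -0.28986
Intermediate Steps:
f(Z) = 1 + Z (f(Z) = Z + 1 = 1 + Z)
M(c) = -4 + (-2 + c)/(2*c) (M(c) = -4 + (c + (1 - 3))/(c + c) = -4 + (c - 2)/((2*c)) = -4 + (-2 + c)*(1/(2*c)) = -4 + (-2 + c)/(2*c))
1/M(-20) = 1/(-7/2 - 1/(-20)) = 1/(-7/2 - 1*(-1/20)) = 1/(-7/2 + 1/20) = 1/(-69/20) = -20/69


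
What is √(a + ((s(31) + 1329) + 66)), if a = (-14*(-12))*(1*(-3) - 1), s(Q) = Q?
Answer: √754 ≈ 27.459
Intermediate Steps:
a = -672 (a = 168*(-3 - 1) = 168*(-4) = -672)
√(a + ((s(31) + 1329) + 66)) = √(-672 + ((31 + 1329) + 66)) = √(-672 + (1360 + 66)) = √(-672 + 1426) = √754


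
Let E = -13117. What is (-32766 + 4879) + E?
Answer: -41004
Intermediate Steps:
(-32766 + 4879) + E = (-32766 + 4879) - 13117 = -27887 - 13117 = -41004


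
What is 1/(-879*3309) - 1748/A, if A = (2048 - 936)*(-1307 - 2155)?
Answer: 423366857/933117312132 ≈ 0.00045371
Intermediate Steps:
A = -3849744 (A = 1112*(-3462) = -3849744)
1/(-879*3309) - 1748/A = 1/(-879*3309) - 1748/(-3849744) = -1/879*1/3309 - 1748*(-1/3849744) = -1/2908611 + 437/962436 = 423366857/933117312132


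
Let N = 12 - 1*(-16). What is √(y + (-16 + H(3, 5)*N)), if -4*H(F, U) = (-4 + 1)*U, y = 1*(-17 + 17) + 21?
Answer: √110 ≈ 10.488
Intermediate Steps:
N = 28 (N = 12 + 16 = 28)
y = 21 (y = 1*0 + 21 = 0 + 21 = 21)
H(F, U) = 3*U/4 (H(F, U) = -(-4 + 1)*U/4 = -(-3)*U/4 = 3*U/4)
√(y + (-16 + H(3, 5)*N)) = √(21 + (-16 + ((¾)*5)*28)) = √(21 + (-16 + (15/4)*28)) = √(21 + (-16 + 105)) = √(21 + 89) = √110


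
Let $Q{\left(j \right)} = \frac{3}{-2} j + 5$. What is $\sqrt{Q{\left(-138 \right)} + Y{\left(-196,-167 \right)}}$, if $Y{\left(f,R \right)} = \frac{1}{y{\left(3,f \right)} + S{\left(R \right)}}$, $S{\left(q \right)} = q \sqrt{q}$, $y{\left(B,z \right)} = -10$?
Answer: $\sqrt{\frac{2119 + 35404 i \sqrt{167}}{10 + 167 i \sqrt{167}}} \approx 14.56 + 2.0 \cdot 10^{-5} i$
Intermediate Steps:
$S{\left(q \right)} = q^{\frac{3}{2}}$
$Q{\left(j \right)} = 5 - \frac{3 j}{2}$ ($Q{\left(j \right)} = 3 \left(- \frac{1}{2}\right) j + 5 = - \frac{3 j}{2} + 5 = 5 - \frac{3 j}{2}$)
$Y{\left(f,R \right)} = \frac{1}{-10 + R^{\frac{3}{2}}}$
$\sqrt{Q{\left(-138 \right)} + Y{\left(-196,-167 \right)}} = \sqrt{\left(5 - -207\right) + \frac{1}{-10 + \left(-167\right)^{\frac{3}{2}}}} = \sqrt{\left(5 + 207\right) + \frac{1}{-10 - 167 i \sqrt{167}}} = \sqrt{212 + \frac{1}{-10 - 167 i \sqrt{167}}}$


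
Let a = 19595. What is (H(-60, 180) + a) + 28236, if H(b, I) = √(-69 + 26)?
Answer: 47831 + I*√43 ≈ 47831.0 + 6.5574*I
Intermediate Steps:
H(b, I) = I*√43 (H(b, I) = √(-43) = I*√43)
(H(-60, 180) + a) + 28236 = (I*√43 + 19595) + 28236 = (19595 + I*√43) + 28236 = 47831 + I*√43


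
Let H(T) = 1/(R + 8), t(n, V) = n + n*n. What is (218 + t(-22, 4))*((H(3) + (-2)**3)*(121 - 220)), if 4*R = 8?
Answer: 531828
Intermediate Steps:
R = 2 (R = (1/4)*8 = 2)
t(n, V) = n + n**2
H(T) = 1/10 (H(T) = 1/(2 + 8) = 1/10)
(218 + t(-22, 4))*((H(3) + (-2)**3)*(121 - 220)) = (218 - 22*(1 - 22))*((1/10 + (-2)**3)*(121 - 220)) = (218 - 22*(-21))*((1/10 - 8)*(-99)) = (218 + 462)*(-79/10*(-99)) = 680*(7821/10) = 531828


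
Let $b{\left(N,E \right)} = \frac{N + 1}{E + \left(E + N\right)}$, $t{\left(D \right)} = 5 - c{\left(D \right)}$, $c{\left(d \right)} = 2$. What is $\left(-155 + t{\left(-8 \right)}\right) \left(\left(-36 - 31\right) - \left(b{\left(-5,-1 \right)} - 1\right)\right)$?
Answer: $\frac{70832}{7} \approx 10119.0$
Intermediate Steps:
$t{\left(D \right)} = 3$ ($t{\left(D \right)} = 5 - 2 = 3$)
$b{\left(N,E \right)} = \frac{1 + N}{N + 2 E}$
$\left(-155 + t{\left(-8 \right)}\right) \left(\left(-36 - 31\right) - \left(b{\left(-5,-1 \right)} - 1\right)\right) = \left(-155 + 3\right) \left(\left(-36 - 31\right) - \left(\frac{1 - 5}{-5 + 2 \left(-1\right)} - 1\right)\right) = - 152 \left(-67 - \left(\frac{1}{-5 - 2} \left(-4\right) - 1\right)\right) = - 152 \left(-67 - \left(\frac{1}{-7} \left(-4\right) - 1\right)\right) = - 152 \left(-67 - \left(\left(- \frac{1}{7}\right) \left(-4\right) - 1\right)\right) = - 152 \left(-67 - \left(\frac{4}{7} - 1\right)\right) = - 152 \left(-67 - - \frac{3}{7}\right) = - 152 \left(-67 + \frac{3}{7}\right) = \left(-152\right) \left(- \frac{466}{7}\right) = \frac{70832}{7}$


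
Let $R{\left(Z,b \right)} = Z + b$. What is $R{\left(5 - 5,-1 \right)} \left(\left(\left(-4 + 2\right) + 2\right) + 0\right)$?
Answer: $0$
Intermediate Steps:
$R{\left(5 - 5,-1 \right)} \left(\left(\left(-4 + 2\right) + 2\right) + 0\right) = \left(\left(5 - 5\right) - 1\right) \left(\left(\left(-4 + 2\right) + 2\right) + 0\right) = \left(\left(5 - 5\right) - 1\right) \left(\left(-2 + 2\right) + 0\right) = \left(0 - 1\right) \left(0 + 0\right) = \left(-1\right) 0 = 0$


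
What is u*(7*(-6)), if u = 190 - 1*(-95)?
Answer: -11970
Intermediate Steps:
u = 285 (u = 190 + 95 = 285)
u*(7*(-6)) = 285*(7*(-6)) = 285*(-42) = -11970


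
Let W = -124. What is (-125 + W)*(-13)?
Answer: 3237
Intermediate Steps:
(-125 + W)*(-13) = (-125 - 124)*(-13) = -249*(-13) = 3237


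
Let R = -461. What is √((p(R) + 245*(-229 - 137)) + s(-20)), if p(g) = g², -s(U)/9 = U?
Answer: √123031 ≈ 350.76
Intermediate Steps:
s(U) = -9*U
√((p(R) + 245*(-229 - 137)) + s(-20)) = √(((-461)² + 245*(-229 - 137)) - 9*(-20)) = √((212521 + 245*(-366)) + 180) = √((212521 - 89670) + 180) = √(122851 + 180) = √123031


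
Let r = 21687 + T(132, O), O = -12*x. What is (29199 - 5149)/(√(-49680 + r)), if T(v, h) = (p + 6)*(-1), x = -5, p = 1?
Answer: -481*I*√70/28 ≈ -143.73*I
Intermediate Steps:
O = 60 (O = -12*(-5) = 60)
T(v, h) = -7 (T(v, h) = (1 + 6)*(-1) = 7*(-1) = -7)
r = 21680 (r = 21687 - 7 = 21680)
(29199 - 5149)/(√(-49680 + r)) = (29199 - 5149)/(√(-49680 + 21680)) = 24050/(√(-28000)) = 24050/((20*I*√70)) = 24050*(-I*√70/1400) = -481*I*√70/28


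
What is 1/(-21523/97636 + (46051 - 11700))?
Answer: 97636/3353872713 ≈ 2.9111e-5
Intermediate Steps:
1/(-21523/97636 + (46051 - 11700)) = 1/(-21523*1/97636 + 34351) = 1/(-21523/97636 + 34351) = 1/(3353872713/97636) = 97636/3353872713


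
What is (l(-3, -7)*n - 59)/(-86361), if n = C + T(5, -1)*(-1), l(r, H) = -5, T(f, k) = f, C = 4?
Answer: 18/28787 ≈ 0.00062528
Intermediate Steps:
n = -1 (n = 4 + 5*(-1) = 4 - 5 = -1)
(l(-3, -7)*n - 59)/(-86361) = (-5*(-1) - 59)/(-86361) = (5 - 59)*(-1/86361) = -54*(-1/86361) = 18/28787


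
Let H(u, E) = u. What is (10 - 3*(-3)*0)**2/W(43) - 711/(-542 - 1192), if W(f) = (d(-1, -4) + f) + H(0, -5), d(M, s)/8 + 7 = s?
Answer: -9427/5202 ≈ -1.8122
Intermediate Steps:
d(M, s) = -56 + 8*s
W(f) = -88 + f (W(f) = ((-56 + 8*(-4)) + f) + 0 = ((-56 - 32) + f) + 0 = (-88 + f) + 0 = -88 + f)
(10 - 3*(-3)*0)**2/W(43) - 711/(-542 - 1192) = (10 - 3*(-3)*0)**2/(-88 + 43) - 711/(-542 - 1192) = (10 + 9*0)**2/(-45) - 711/(-1734) = (10 + 0)**2*(-1/45) - 711*(-1/1734) = 10**2*(-1/45) + 237/578 = 100*(-1/45) + 237/578 = -20/9 + 237/578 = -9427/5202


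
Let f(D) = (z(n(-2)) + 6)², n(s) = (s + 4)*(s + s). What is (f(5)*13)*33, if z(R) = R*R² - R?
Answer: 106393716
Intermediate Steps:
n(s) = 2*s*(4 + s) (n(s) = (4 + s)*(2*s) = 2*s*(4 + s))
z(R) = R³ - R
f(D) = 248004 (f(D) = (((2*(-2)*(4 - 2))³ - 2*(-2)*(4 - 2)) + 6)² = (((2*(-2)*2)³ - 2*(-2)*2) + 6)² = (((-8)³ - 1*(-8)) + 6)² = ((-512 + 8) + 6)² = (-504 + 6)² = (-498)² = 248004)
(f(5)*13)*33 = (248004*13)*33 = 3224052*33 = 106393716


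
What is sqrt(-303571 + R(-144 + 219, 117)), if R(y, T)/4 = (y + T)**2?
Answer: I*sqrt(156115) ≈ 395.11*I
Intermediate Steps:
R(y, T) = 4*(T + y)**2 (R(y, T) = 4*(y + T)**2 = 4*(T + y)**2)
sqrt(-303571 + R(-144 + 219, 117)) = sqrt(-303571 + 4*(117 + (-144 + 219))**2) = sqrt(-303571 + 4*(117 + 75)**2) = sqrt(-303571 + 4*192**2) = sqrt(-303571 + 4*36864) = sqrt(-303571 + 147456) = sqrt(-156115) = I*sqrt(156115)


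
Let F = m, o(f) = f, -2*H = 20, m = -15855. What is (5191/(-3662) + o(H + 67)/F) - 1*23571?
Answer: -456212859583/19353670 ≈ -23572.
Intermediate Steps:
H = -10 (H = -½*20 = -10)
F = -15855
(5191/(-3662) + o(H + 67)/F) - 1*23571 = (5191/(-3662) + (-10 + 67)/(-15855)) - 1*23571 = (5191*(-1/3662) + 57*(-1/15855)) - 23571 = (-5191/3662 - 19/5285) - 23571 = -27504013/19353670 - 23571 = -456212859583/19353670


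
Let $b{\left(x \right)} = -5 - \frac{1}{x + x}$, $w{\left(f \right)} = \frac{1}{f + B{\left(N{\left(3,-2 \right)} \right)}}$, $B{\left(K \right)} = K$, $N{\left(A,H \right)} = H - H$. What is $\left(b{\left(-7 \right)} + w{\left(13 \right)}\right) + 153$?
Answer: $\frac{26963}{182} \approx 148.15$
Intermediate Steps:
$N{\left(A,H \right)} = 0$
$w{\left(f \right)} = \frac{1}{f}$ ($w{\left(f \right)} = \frac{1}{f + 0} = \frac{1}{f}$)
$b{\left(x \right)} = -5 - \frac{1}{2 x}$
$\left(b{\left(-7 \right)} + w{\left(13 \right)}\right) + 153 = \left(\left(-5 - \frac{1}{2 \left(-7\right)}\right) + \frac{1}{13}\right) + 153 = \left(\left(-5 - - \frac{1}{14}\right) + \frac{1}{13}\right) + 153 = \left(\left(-5 + \frac{1}{14}\right) + \frac{1}{13}\right) + 153 = \left(- \frac{69}{14} + \frac{1}{13}\right) + 153 = - \frac{883}{182} + 153 = \frac{26963}{182}$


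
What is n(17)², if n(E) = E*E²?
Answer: 24137569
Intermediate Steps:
n(E) = E³
n(17)² = (17³)² = 4913² = 24137569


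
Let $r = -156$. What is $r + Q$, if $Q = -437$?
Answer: $-593$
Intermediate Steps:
$r + Q = -156 - 437 = -593$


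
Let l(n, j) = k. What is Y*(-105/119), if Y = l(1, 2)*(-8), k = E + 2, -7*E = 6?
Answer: 960/119 ≈ 8.0672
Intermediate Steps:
E = -6/7 (E = -⅐*6 = -6/7 ≈ -0.85714)
k = 8/7 (k = -6/7 + 2 = 8/7 ≈ 1.1429)
l(n, j) = 8/7
Y = -64/7 (Y = (8/7)*(-8) = -64/7 ≈ -9.1429)
Y*(-105/119) = -(-960)/119 = -64/7*(-15/17) = 960/119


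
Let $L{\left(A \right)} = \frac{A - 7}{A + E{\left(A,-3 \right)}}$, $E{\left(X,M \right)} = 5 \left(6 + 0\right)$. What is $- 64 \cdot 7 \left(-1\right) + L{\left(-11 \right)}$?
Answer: $\frac{8494}{19} \approx 447.05$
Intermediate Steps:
$E{\left(X,M \right)} = 30$ ($E{\left(X,M \right)} = 5 \cdot 6 = 30$)
$L{\left(A \right)} = \frac{-7 + A}{30 + A}$ ($L{\left(A \right)} = \frac{A - 7}{A + 30} = \frac{-7 + A}{30 + A}$)
$- 64 \cdot 7 \left(-1\right) + L{\left(-11 \right)} = - 64 \cdot 7 \left(-1\right) + \frac{-7 - 11}{30 - 11} = \left(-64\right) \left(-7\right) + \frac{1}{19} \left(-18\right) = 448 + \frac{1}{19} \left(-18\right) = 448 - \frac{18}{19} = \frac{8494}{19}$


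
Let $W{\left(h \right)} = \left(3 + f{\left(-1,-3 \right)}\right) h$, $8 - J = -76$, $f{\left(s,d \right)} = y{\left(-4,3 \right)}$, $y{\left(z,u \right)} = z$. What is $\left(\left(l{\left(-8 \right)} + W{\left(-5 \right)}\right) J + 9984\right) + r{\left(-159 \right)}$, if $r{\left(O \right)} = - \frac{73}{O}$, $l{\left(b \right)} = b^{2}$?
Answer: $\frac{2509093}{159} \approx 15780.0$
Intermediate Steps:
$f{\left(s,d \right)} = -4$
$J = 84$ ($J = 8 - -76 = 8 + 76 = 84$)
$W{\left(h \right)} = - h$ ($W{\left(h \right)} = \left(3 - 4\right) h = - h$)
$\left(\left(l{\left(-8 \right)} + W{\left(-5 \right)}\right) J + 9984\right) + r{\left(-159 \right)} = \left(\left(\left(-8\right)^{2} - -5\right) 84 + 9984\right) - \frac{73}{-159} = \left(\left(64 + 5\right) 84 + 9984\right) - - \frac{73}{159} = \left(69 \cdot 84 + 9984\right) + \frac{73}{159} = \left(5796 + 9984\right) + \frac{73}{159} = 15780 + \frac{73}{159} = \frac{2509093}{159}$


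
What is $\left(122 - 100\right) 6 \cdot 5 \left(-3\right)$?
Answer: $-1980$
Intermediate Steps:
$\left(122 - 100\right) 6 \cdot 5 \left(-3\right) = 22 \cdot 30 \left(-3\right) = 22 \left(-90\right) = -1980$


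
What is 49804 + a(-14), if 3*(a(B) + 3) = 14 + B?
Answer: 49801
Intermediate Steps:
a(B) = 5/3 + B/3 (a(B) = -3 + (14 + B)/3 = -3 + (14/3 + B/3) = 5/3 + B/3)
49804 + a(-14) = 49804 + (5/3 + (⅓)*(-14)) = 49804 + (5/3 - 14/3) = 49804 - 3 = 49801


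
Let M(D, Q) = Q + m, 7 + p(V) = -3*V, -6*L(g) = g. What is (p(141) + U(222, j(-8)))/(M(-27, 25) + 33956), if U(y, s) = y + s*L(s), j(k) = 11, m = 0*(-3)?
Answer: -1369/203886 ≈ -0.0067145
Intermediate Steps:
L(g) = -g/6
m = 0
U(y, s) = y - s²/6 (U(y, s) = y + s*(-s/6) = y - s²/6)
p(V) = -7 - 3*V
M(D, Q) = Q (M(D, Q) = Q + 0 = Q)
(p(141) + U(222, j(-8)))/(M(-27, 25) + 33956) = ((-7 - 3*141) + (222 - ⅙*11²))/(25 + 33956) = ((-7 - 423) + (222 - ⅙*121))/33981 = (-430 + (222 - 121/6))*(1/33981) = (-430 + 1211/6)*(1/33981) = -1369/6*1/33981 = -1369/203886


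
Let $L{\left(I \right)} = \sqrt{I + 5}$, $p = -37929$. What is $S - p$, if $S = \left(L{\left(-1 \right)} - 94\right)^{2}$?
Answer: $46393$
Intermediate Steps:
$L{\left(I \right)} = \sqrt{5 + I}$
$S = 8464$ ($S = \left(\sqrt{5 - 1} - 94\right)^{2} = \left(\sqrt{4} - 94\right)^{2} = \left(2 - 94\right)^{2} = \left(-92\right)^{2} = 8464$)
$S - p = 8464 - -37929 = 8464 + 37929 = 46393$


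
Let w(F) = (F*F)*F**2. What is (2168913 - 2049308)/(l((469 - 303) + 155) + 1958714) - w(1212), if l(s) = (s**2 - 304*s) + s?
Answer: -4238973913032751307/1964492 ≈ -2.1578e+12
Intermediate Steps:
w(F) = F**4 (w(F) = F**2*F**2 = F**4)
l(s) = s**2 - 303*s
(2168913 - 2049308)/(l((469 - 303) + 155) + 1958714) - w(1212) = (2168913 - 2049308)/(((469 - 303) + 155)*(-303 + ((469 - 303) + 155)) + 1958714) - 1*1212**4 = 119605/((166 + 155)*(-303 + (166 + 155)) + 1958714) - 1*2157796475136 = 119605/(321*(-303 + 321) + 1958714) - 2157796475136 = 119605/(321*18 + 1958714) - 2157796475136 = 119605/(5778 + 1958714) - 2157796475136 = 119605/1964492 - 2157796475136 = -4238973913032751307/1964492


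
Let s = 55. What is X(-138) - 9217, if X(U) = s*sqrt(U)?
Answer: -9217 + 55*I*sqrt(138) ≈ -9217.0 + 646.1*I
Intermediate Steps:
X(U) = 55*sqrt(U)
X(-138) - 9217 = 55*sqrt(-138) - 9217 = 55*(I*sqrt(138)) - 9217 = 55*I*sqrt(138) - 9217 = -9217 + 55*I*sqrt(138)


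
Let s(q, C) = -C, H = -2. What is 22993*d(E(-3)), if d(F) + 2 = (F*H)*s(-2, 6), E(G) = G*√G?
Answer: -45986 - 827748*I*√3 ≈ -45986.0 - 1.4337e+6*I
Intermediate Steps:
E(G) = G^(3/2)
d(F) = -2 + 12*F (d(F) = -2 + (F*(-2))*(-1*6) = -2 - 2*F*(-6) = -2 + 12*F)
22993*d(E(-3)) = 22993*(-2 + 12*(-3)^(3/2)) = 22993*(-2 + 12*(-3*I*√3)) = 22993*(-2 - 36*I*√3) = -45986 - 827748*I*√3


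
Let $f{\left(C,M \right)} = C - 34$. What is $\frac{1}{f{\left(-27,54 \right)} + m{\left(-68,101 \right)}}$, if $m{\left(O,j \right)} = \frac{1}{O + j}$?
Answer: $- \frac{33}{2012} \approx -0.016402$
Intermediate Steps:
$f{\left(C,M \right)} = -34 + C$ ($f{\left(C,M \right)} = C - 34 = -34 + C$)
$\frac{1}{f{\left(-27,54 \right)} + m{\left(-68,101 \right)}} = \frac{1}{\left(-34 - 27\right) + \frac{1}{-68 + 101}} = \frac{1}{-61 + \frac{1}{33}} = \frac{1}{- \frac{2012}{33}} = - \frac{33}{2012}$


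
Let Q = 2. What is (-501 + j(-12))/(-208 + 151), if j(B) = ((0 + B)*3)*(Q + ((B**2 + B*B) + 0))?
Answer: 3647/19 ≈ 191.95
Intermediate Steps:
j(B) = 3*B*(2 + 2*B**2) (j(B) = ((0 + B)*3)*(2 + ((B**2 + B*B) + 0)) = (B*3)*(2 + ((B**2 + B**2) + 0)) = (3*B)*(2 + (2*B**2 + 0)) = (3*B)*(2 + 2*B**2) = 3*B*(2 + 2*B**2))
(-501 + j(-12))/(-208 + 151) = (-501 + 6*(-12)*(1 + (-12)**2))/(-208 + 151) = (-501 + 6*(-12)*(1 + 144))/(-57) = (-501 + 6*(-12)*145)*(-1/57) = (-501 - 10440)*(-1/57) = -10941*(-1/57) = 3647/19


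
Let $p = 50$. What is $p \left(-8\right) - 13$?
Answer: $-413$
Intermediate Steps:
$p \left(-8\right) - 13 = 50 \left(-8\right) - 13 = -400 - 13 = -413$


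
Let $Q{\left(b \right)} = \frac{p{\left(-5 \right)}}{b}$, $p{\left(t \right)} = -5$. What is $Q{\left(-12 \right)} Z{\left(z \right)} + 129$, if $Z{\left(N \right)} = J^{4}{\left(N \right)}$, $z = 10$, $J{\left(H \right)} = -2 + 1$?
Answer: $\frac{1553}{12} \approx 129.42$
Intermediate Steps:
$J{\left(H \right)} = -1$
$Q{\left(b \right)} = - \frac{5}{b}$
$Z{\left(N \right)} = 1$ ($Z{\left(N \right)} = \left(-1\right)^{4} = 1$)
$Q{\left(-12 \right)} Z{\left(z \right)} + 129 = - \frac{5}{-12} \cdot 1 + 129 = \left(-5\right) \left(- \frac{1}{12}\right) 1 + 129 = \frac{5}{12} \cdot 1 + 129 = \frac{5}{12} + 129 = \frac{1553}{12}$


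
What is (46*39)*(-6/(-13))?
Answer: 828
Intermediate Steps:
(46*39)*(-6/(-13)) = 1794*(-6*(-1/13)) = 1794*(6/13) = 828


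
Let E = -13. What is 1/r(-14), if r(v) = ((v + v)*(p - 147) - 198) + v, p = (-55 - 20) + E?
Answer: 1/6368 ≈ 0.00015704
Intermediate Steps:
p = -88 (p = (-55 - 20) - 13 = -75 - 13 = -88)
r(v) = -198 - 469*v (r(v) = ((v + v)*(-88 - 147) - 198) + v = ((2*v)*(-235) - 198) + v = (-470*v - 198) + v = (-198 - 470*v) + v = -198 - 469*v)
1/r(-14) = 1/(-198 - 469*(-14)) = 1/(-198 + 6566) = 1/6368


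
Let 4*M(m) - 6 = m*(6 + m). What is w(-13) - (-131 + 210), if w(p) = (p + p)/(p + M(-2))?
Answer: -2081/27 ≈ -77.074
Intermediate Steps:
M(m) = 3/2 + m*(6 + m)/4 (M(m) = 3/2 + (m*(6 + m))/4 = 3/2 + m*(6 + m)/4)
w(p) = 2*p/(-½ + p) (w(p) = (p + p)/(p + (3/2 + (¼)*(-2)² + (3/2)*(-2))) = (2*p)/(p + (3/2 + (¼)*4 - 3)) = (2*p)/(p + (3/2 + 1 - 3)) = (2*p)/(p - ½) = (2*p)/(-½ + p) = 2*p/(-½ + p))
w(-13) - (-131 + 210) = 4*(-13)/(-1 + 2*(-13)) - (-131 + 210) = 4*(-13)/(-1 - 26) - 1*79 = 4*(-13)/(-27) - 79 = 4*(-13)*(-1/27) - 79 = 52/27 - 79 = -2081/27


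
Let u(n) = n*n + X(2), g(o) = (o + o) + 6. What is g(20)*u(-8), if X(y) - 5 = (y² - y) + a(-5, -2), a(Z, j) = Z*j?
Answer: 3726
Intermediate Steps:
g(o) = 6 + 2*o (g(o) = 2*o + 6 = 6 + 2*o)
X(y) = 15 + y² - y (X(y) = 5 + ((y² - y) - 5*(-2)) = 5 + ((y² - y) + 10) = 5 + (10 + y² - y) = 15 + y² - y)
u(n) = 17 + n² (u(n) = n*n + (15 + 2² - 1*2) = n² + (15 + 4 - 2) = n² + 17 = 17 + n²)
g(20)*u(-8) = (6 + 2*20)*(17 + (-8)²) = (6 + 40)*(17 + 64) = 46*81 = 3726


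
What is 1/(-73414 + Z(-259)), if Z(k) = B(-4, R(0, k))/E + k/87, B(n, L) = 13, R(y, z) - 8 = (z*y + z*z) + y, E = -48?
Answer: -464/34065603 ≈ -1.3621e-5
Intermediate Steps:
R(y, z) = 8 + y + z² + y*z (R(y, z) = 8 + ((z*y + z*z) + y) = 8 + ((y*z + z²) + y) = 8 + ((z² + y*z) + y) = 8 + (y + z² + y*z) = 8 + y + z² + y*z)
Z(k) = -13/48 + k/87 (Z(k) = 13/(-48) + k/87 = 13*(-1/48) + k*(1/87) = -13/48 + k/87)
1/(-73414 + Z(-259)) = 1/(-73414 + (-13/48 + (1/87)*(-259))) = 1/(-73414 + (-13/48 - 259/87)) = 1/(-73414 - 1507/464) = 1/(-34065603/464) = -464/34065603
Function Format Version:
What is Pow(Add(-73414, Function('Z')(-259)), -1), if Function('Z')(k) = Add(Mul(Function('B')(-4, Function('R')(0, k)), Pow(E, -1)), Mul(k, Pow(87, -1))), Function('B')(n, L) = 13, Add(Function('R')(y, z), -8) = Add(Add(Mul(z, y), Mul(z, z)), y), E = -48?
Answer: Rational(-464, 34065603) ≈ -1.3621e-5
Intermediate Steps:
Function('R')(y, z) = Add(8, y, Pow(z, 2), Mul(y, z)) (Function('R')(y, z) = Add(8, Add(Add(Mul(z, y), Mul(z, z)), y)) = Add(8, Add(Add(Mul(y, z), Pow(z, 2)), y)) = Add(8, Add(Add(Pow(z, 2), Mul(y, z)), y)) = Add(8, Add(y, Pow(z, 2), Mul(y, z))) = Add(8, y, Pow(z, 2), Mul(y, z)))
Function('Z')(k) = Add(Rational(-13, 48), Mul(Rational(1, 87), k)) (Function('Z')(k) = Add(Mul(13, Pow(-48, -1)), Mul(k, Pow(87, -1))) = Add(Mul(13, Rational(-1, 48)), Mul(k, Rational(1, 87))) = Add(Rational(-13, 48), Mul(Rational(1, 87), k)))
Pow(Add(-73414, Function('Z')(-259)), -1) = Pow(Add(-73414, Add(Rational(-13, 48), Mul(Rational(1, 87), -259))), -1) = Pow(Add(-73414, Add(Rational(-13, 48), Rational(-259, 87))), -1) = Pow(Add(-73414, Rational(-1507, 464)), -1) = Pow(Rational(-34065603, 464), -1) = Rational(-464, 34065603)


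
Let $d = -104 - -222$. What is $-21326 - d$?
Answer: $-21444$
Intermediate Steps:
$d = 118$ ($d = -104 + 222 = 118$)
$-21326 - d = -21326 - 118 = -21444$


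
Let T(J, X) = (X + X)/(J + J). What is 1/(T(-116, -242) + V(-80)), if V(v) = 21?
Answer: 58/1339 ≈ 0.043316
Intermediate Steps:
T(J, X) = X/J (T(J, X) = (2*X)/((2*J)) = (2*X)*(1/(2*J)) = X/J)
1/(T(-116, -242) + V(-80)) = 1/(-242/(-116) + 21) = 1/(-242*(-1/116) + 21) = 1/(121/58 + 21) = 1/(1339/58) = 58/1339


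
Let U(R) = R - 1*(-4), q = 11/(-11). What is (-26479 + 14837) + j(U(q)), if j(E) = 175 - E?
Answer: -11470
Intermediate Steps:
q = -1 (q = 11*(-1/11) = -1)
U(R) = 4 + R (U(R) = R + 4 = 4 + R)
(-26479 + 14837) + j(U(q)) = (-26479 + 14837) + (175 - (4 - 1)) = -11642 + (175 - 1*3) = -11642 + (175 - 3) = -11642 + 172 = -11470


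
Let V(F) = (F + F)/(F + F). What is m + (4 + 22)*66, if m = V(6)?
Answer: 1717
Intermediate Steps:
V(F) = 1 (V(F) = (2*F)/((2*F)) = (2*F)*(1/(2*F)) = 1)
m = 1
m + (4 + 22)*66 = 1 + (4 + 22)*66 = 1 + 26*66 = 1 + 1716 = 1717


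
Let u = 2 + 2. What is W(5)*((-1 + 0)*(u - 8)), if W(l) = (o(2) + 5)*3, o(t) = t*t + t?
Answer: 132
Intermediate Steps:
o(t) = t + t² (o(t) = t² + t = t + t²)
W(l) = 33 (W(l) = (2*(1 + 2) + 5)*3 = (2*3 + 5)*3 = (6 + 5)*3 = 11*3 = 33)
u = 4
W(5)*((-1 + 0)*(u - 8)) = 33*((-1 + 0)*(4 - 8)) = 33*(-1*(-4)) = 33*4 = 132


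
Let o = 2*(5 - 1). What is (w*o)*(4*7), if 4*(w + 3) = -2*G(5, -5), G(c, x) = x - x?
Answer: -672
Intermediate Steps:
G(c, x) = 0
w = -3 (w = -3 + (-2*0)/4 = -3 + (1/4)*0 = -3 + 0 = -3)
o = 8 (o = 2*4 = 8)
(w*o)*(4*7) = (-3*8)*(4*7) = -24*28 = -672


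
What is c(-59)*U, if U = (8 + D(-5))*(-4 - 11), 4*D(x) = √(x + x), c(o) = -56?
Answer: 6720 + 210*I*√10 ≈ 6720.0 + 664.08*I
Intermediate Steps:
D(x) = √2*√x/4 (D(x) = √(x + x)/4 = √(2*x)/4 = (√2*√x)/4 = √2*√x/4)
U = -120 - 15*I*√10/4 (U = (8 + √2*√(-5)/4)*(-4 - 11) = (8 + √2*(I*√5)/4)*(-15) = (8 + I*√10/4)*(-15) = -120 - 15*I*√10/4 ≈ -120.0 - 11.859*I)
c(-59)*U = -56*(-120 - 15*I*√10/4) = 6720 + 210*I*√10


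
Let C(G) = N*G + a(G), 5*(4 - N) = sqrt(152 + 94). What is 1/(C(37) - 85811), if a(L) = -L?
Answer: -1071250/91805956613 + 185*sqrt(246)/183611913226 ≈ -1.1653e-5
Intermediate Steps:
N = 4 - sqrt(246)/5 (N = 4 - sqrt(152 + 94)/5 = 4 - sqrt(246)/5 ≈ 0.86312)
C(G) = -G + G*(4 - sqrt(246)/5) (C(G) = (4 - sqrt(246)/5)*G - G = G*(4 - sqrt(246)/5) - G = -G + G*(4 - sqrt(246)/5))
1/(C(37) - 85811) = 1/((1/5)*37*(15 - sqrt(246)) - 85811) = 1/((111 - 37*sqrt(246)/5) - 85811) = 1/(-85700 - 37*sqrt(246)/5)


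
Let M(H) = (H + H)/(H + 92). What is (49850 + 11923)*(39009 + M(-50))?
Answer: 16866891149/7 ≈ 2.4096e+9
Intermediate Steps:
M(H) = 2*H/(92 + H) (M(H) = (2*H)/(92 + H) = 2*H/(92 + H))
(49850 + 11923)*(39009 + M(-50)) = (49850 + 11923)*(39009 + 2*(-50)/(92 - 50)) = 61773*(39009 + 2*(-50)/42) = 61773*(39009 + 2*(-50)*(1/42)) = 61773*(39009 - 50/21) = 61773*(819139/21) = 16866891149/7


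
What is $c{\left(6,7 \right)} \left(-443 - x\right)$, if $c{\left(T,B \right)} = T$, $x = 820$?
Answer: $-7578$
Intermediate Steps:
$c{\left(6,7 \right)} \left(-443 - x\right) = 6 \left(-443 - 820\right) = 6 \left(-1263\right) = -7578$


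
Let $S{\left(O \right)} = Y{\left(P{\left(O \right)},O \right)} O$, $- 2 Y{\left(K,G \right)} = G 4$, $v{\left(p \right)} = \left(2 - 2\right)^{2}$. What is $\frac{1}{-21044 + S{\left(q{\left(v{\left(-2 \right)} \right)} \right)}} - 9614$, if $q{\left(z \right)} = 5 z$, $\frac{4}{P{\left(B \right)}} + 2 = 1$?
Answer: $- \frac{202317017}{21044} \approx -9614.0$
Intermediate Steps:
$P{\left(B \right)} = -4$ ($P{\left(B \right)} = \frac{4}{-2 + 1} = \frac{4}{-1} = 4 \left(-1\right) = -4$)
$v{\left(p \right)} = 0$ ($v{\left(p \right)} = 0^{2} = 0$)
$Y{\left(K,G \right)} = - 2 G$ ($Y{\left(K,G \right)} = - \frac{G 4}{2} = - \frac{4 G}{2} = - 2 G$)
$S{\left(O \right)} = - 2 O^{2}$ ($S{\left(O \right)} = - 2 O O = - 2 O^{2}$)
$\frac{1}{-21044 + S{\left(q{\left(v{\left(-2 \right)} \right)} \right)}} - 9614 = \frac{1}{-21044 - 2 \left(5 \cdot 0\right)^{2}} - 9614 = \frac{1}{-21044 - 2 \cdot 0^{2}} - 9614 = \frac{1}{-21044 - 0} - 9614 = \frac{1}{-21044 + 0} - 9614 = \frac{1}{-21044} - 9614 = - \frac{1}{21044} - 9614 = - \frac{202317017}{21044}$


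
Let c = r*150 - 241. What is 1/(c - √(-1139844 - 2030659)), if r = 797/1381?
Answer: -294527251/6092144191424 + 1283519353*I*√7/6092144191424 ≈ -4.8345e-5 + 0.00055742*I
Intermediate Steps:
r = 797/1381 (r = 797*(1/1381) = 797/1381 ≈ 0.57712)
c = -213271/1381 (c = (797/1381)*150 - 241 = 119550/1381 - 241 = -213271/1381 ≈ -154.43)
1/(c - √(-1139844 - 2030659)) = 1/(-213271/1381 - √(-1139844 - 2030659)) = 1/(-213271/1381 - √(-3170503)) = 1/(-213271/1381 - 673*I*√7)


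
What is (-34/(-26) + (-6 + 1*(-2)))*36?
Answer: -3132/13 ≈ -240.92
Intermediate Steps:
(-34/(-26) + (-6 + 1*(-2)))*36 = (-34*(-1/26) + (-6 - 2))*36 = (17/13 - 8)*36 = -87/13*36 = -3132/13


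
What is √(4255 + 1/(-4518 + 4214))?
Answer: √24576861/76 ≈ 65.230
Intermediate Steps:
√(4255 + 1/(-4518 + 4214)) = √(4255 + 1/(-304)) = √(4255 - 1/304) = √(1293519/304) = √24576861/76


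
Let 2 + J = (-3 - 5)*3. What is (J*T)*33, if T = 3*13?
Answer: -33462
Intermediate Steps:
T = 39
J = -26 (J = -2 + (-3 - 5)*3 = -2 - 8*3 = -2 - 24 = -26)
(J*T)*33 = -26*39*33 = -1014*33 = -33462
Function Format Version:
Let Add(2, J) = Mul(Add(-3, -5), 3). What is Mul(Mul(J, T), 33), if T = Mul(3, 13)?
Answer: -33462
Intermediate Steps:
T = 39
J = -26 (J = Add(-2, Mul(Add(-3, -5), 3)) = Add(-2, Mul(-8, 3)) = Add(-2, -24) = -26)
Mul(Mul(J, T), 33) = Mul(Mul(-26, 39), 33) = Mul(-1014, 33) = -33462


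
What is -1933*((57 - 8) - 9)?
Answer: -77320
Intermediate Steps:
-1933*((57 - 8) - 9) = -1933*(49 - 9) = -1933*40 = -77320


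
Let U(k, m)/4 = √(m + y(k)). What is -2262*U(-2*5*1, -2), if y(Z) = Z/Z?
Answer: -9048*I ≈ -9048.0*I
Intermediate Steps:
y(Z) = 1
U(k, m) = 4*√(1 + m) (U(k, m) = 4*√(m + 1) = 4*√(1 + m))
-2262*U(-2*5*1, -2) = -9048*√(1 - 2) = -9048*√(-1) = -9048*I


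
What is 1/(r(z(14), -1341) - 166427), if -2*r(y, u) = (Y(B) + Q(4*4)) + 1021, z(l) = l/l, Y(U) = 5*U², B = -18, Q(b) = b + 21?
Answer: -1/167766 ≈ -5.9607e-6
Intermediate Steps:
Q(b) = 21 + b
z(l) = 1
r(y, u) = -1339 (r(y, u) = -((5*(-18)² + (21 + 4*4)) + 1021)/2 = -((5*324 + (21 + 16)) + 1021)/2 = -((1620 + 37) + 1021)/2 = -(1657 + 1021)/2 = -½*2678 = -1339)
1/(r(z(14), -1341) - 166427) = 1/(-1339 - 166427) = 1/(-167766) = -1/167766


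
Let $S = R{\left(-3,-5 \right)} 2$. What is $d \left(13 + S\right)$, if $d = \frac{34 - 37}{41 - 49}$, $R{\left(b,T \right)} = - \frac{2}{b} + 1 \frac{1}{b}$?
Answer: $\frac{41}{8} \approx 5.125$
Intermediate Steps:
$R{\left(b,T \right)} = - \frac{1}{b}$ ($R{\left(b,T \right)} = - \frac{2}{b} + \frac{1}{b} = - \frac{1}{b}$)
$S = \frac{2}{3}$ ($S = - \frac{1}{-3} \cdot 2 = \left(-1\right) \left(- \frac{1}{3}\right) 2 = \frac{1}{3} \cdot 2 = \frac{2}{3} \approx 0.66667$)
$d = \frac{3}{8}$ ($d = - \frac{3}{-8} = \left(-3\right) \left(- \frac{1}{8}\right) = \frac{3}{8} \approx 0.375$)
$d \left(13 + S\right) = \frac{3 \left(13 + \frac{2}{3}\right)}{8} = \frac{3}{8} \cdot \frac{41}{3} = \frac{41}{8}$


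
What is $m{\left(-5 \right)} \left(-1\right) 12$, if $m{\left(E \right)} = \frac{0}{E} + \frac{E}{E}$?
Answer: $-12$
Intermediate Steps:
$m{\left(E \right)} = 1$ ($m{\left(E \right)} = 0 + 1 = 1$)
$m{\left(-5 \right)} \left(-1\right) 12 = 1 \left(-1\right) 12 = \left(-1\right) 12 = -12$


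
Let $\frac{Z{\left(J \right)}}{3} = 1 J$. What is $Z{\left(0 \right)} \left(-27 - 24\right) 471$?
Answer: $0$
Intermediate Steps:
$Z{\left(J \right)} = 3 J$ ($Z{\left(J \right)} = 3 \cdot 1 J = 3 J$)
$Z{\left(0 \right)} \left(-27 - 24\right) 471 = 3 \cdot 0 \left(-27 - 24\right) 471 = 0 \left(-51\right) 471 = 0 \cdot 471 = 0$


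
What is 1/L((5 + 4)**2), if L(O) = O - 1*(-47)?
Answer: 1/128 ≈ 0.0078125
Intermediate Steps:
L(O) = 47 + O (L(O) = O + 47 = 47 + O)
1/L((5 + 4)**2) = 1/(47 + (5 + 4)**2) = 1/(47 + 9**2) = 1/(47 + 81) = 1/128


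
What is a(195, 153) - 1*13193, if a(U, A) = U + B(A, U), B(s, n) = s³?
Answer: 3568579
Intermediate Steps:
a(U, A) = U + A³
a(195, 153) - 1*13193 = (195 + 153³) - 1*13193 = (195 + 3581577) - 13193 = 3581772 - 13193 = 3568579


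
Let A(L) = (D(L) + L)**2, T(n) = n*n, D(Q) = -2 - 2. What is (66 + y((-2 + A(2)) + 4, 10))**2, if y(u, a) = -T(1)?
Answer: 4225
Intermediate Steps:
D(Q) = -4
T(n) = n**2
A(L) = (-4 + L)**2
y(u, a) = -1 (y(u, a) = -1*1**2 = -1*1 = -1)
(66 + y((-2 + A(2)) + 4, 10))**2 = (66 - 1)**2 = 65**2 = 4225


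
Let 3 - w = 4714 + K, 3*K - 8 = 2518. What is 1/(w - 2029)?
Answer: -1/7582 ≈ -0.00013189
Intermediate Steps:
K = 842 (K = 8/3 + (1/3)*2518 = 8/3 + 2518/3 = 842)
w = -5553 (w = 3 - (4714 + 842) = 3 - 1*5556 = 3 - 5556 = -5553)
1/(w - 2029) = 1/(-5553 - 2029) = 1/(-7582) = -1/7582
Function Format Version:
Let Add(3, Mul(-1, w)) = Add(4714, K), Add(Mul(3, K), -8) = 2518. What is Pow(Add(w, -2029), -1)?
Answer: Rational(-1, 7582) ≈ -0.00013189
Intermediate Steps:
K = 842 (K = Add(Rational(8, 3), Mul(Rational(1, 3), 2518)) = Add(Rational(8, 3), Rational(2518, 3)) = 842)
w = -5553 (w = Add(3, Mul(-1, Add(4714, 842))) = Add(3, Mul(-1, 5556)) = Add(3, -5556) = -5553)
Pow(Add(w, -2029), -1) = Pow(Add(-5553, -2029), -1) = Pow(-7582, -1) = Rational(-1, 7582)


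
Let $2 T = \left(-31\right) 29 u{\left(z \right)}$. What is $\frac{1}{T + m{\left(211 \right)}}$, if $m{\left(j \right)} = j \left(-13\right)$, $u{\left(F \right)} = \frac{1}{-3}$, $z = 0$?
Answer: $- \frac{6}{15559} \approx -0.00038563$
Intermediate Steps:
$u{\left(F \right)} = - \frac{1}{3}$
$m{\left(j \right)} = - 13 j$
$T = \frac{899}{6}$ ($T = \frac{\left(-31\right) 29 \left(- \frac{1}{3}\right)}{2} = \frac{\left(-899\right) \left(- \frac{1}{3}\right)}{2} = \frac{1}{2} \cdot \frac{899}{3} = \frac{899}{6} \approx 149.83$)
$\frac{1}{T + m{\left(211 \right)}} = \frac{1}{\frac{899}{6} - 2743} = \frac{1}{- \frac{15559}{6}} = - \frac{6}{15559}$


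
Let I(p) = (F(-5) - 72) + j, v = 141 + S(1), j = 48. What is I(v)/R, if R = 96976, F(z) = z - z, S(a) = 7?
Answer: -3/12122 ≈ -0.00024748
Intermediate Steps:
F(z) = 0
v = 148 (v = 141 + 7 = 148)
I(p) = -24 (I(p) = (0 - 72) + 48 = -72 + 48 = -24)
I(v)/R = -24/96976 = -24*1/96976 = -3/12122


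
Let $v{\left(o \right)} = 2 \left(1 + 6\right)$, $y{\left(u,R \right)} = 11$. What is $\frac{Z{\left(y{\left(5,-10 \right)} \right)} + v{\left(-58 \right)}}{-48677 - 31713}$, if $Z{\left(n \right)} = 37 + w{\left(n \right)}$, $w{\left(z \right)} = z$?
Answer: $- \frac{31}{40195} \approx -0.00077124$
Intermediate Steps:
$v{\left(o \right)} = 14$ ($v{\left(o \right)} = 2 \cdot 7 = 14$)
$Z{\left(n \right)} = 37 + n$
$\frac{Z{\left(y{\left(5,-10 \right)} \right)} + v{\left(-58 \right)}}{-48677 - 31713} = \frac{\left(37 + 11\right) + 14}{-48677 - 31713} = \frac{48 + 14}{-80390} = 62 \left(- \frac{1}{80390}\right) = - \frac{31}{40195}$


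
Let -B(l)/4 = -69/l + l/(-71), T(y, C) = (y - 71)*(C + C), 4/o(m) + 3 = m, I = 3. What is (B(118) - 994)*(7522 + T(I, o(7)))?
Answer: -30476260920/4189 ≈ -7.2753e+6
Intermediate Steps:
o(m) = 4/(-3 + m)
T(y, C) = 2*C*(-71 + y) (T(y, C) = (-71 + y)*(2*C) = 2*C*(-71 + y))
B(l) = 276/l + 4*l/71 (B(l) = -4*(-69/l + l/(-71)) = -4*(-69/l + l*(-1/71)) = -4*(-69/l - l/71) = 276/l + 4*l/71)
(B(118) - 994)*(7522 + T(I, o(7))) = ((276/118 + (4/71)*118) - 994)*(7522 + 2*(4/(-3 + 7))*(-71 + 3)) = ((276*(1/118) + 472/71) - 994)*(7522 + 2*(4/4)*(-68)) = ((138/59 + 472/71) - 994)*(7522 + 2*(4*(1/4))*(-68)) = (37646/4189 - 994)*(7522 + 2*1*(-68)) = -4126220*(7522 - 136)/4189 = -4126220/4189*7386 = -30476260920/4189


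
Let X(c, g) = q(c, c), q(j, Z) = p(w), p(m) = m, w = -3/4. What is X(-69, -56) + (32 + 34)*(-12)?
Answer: -3171/4 ≈ -792.75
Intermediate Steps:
w = -3/4 (w = -3*1/4 = -3/4 ≈ -0.75000)
q(j, Z) = -3/4
X(c, g) = -3/4
X(-69, -56) + (32 + 34)*(-12) = -3/4 + (32 + 34)*(-12) = -3/4 + 66*(-12) = -3/4 - 792 = -3171/4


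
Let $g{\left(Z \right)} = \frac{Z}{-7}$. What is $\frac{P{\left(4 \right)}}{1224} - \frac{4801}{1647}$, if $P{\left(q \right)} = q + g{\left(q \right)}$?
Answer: $- \frac{570770}{195993} \approx -2.9122$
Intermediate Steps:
$g{\left(Z \right)} = - \frac{Z}{7}$ ($g{\left(Z \right)} = Z \left(- \frac{1}{7}\right) = - \frac{Z}{7}$)
$P{\left(q \right)} = \frac{6 q}{7}$ ($P{\left(q \right)} = q - \frac{q}{7} = \frac{6 q}{7}$)
$\frac{P{\left(4 \right)}}{1224} - \frac{4801}{1647} = \frac{\frac{6}{7} \cdot 4}{1224} - \frac{4801}{1647} = \frac{24}{7} \cdot \frac{1}{1224} - \frac{4801}{1647} = \frac{1}{357} - \frac{4801}{1647} = - \frac{570770}{195993}$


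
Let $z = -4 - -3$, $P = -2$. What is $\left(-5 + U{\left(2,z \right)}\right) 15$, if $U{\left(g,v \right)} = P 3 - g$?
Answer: $-195$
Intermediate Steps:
$z = -1$ ($z = -4 + 3 = -1$)
$U{\left(g,v \right)} = -6 - g$ ($U{\left(g,v \right)} = \left(-2\right) 3 - g = -6 - g$)
$\left(-5 + U{\left(2,z \right)}\right) 15 = \left(-5 - 8\right) 15 = \left(-13\right) 15 = -195$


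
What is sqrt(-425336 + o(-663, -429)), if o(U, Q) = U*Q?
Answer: I*sqrt(140909) ≈ 375.38*I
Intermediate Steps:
o(U, Q) = Q*U
sqrt(-425336 + o(-663, -429)) = sqrt(-425336 - 429*(-663)) = sqrt(-425336 + 284427) = sqrt(-140909) = I*sqrt(140909)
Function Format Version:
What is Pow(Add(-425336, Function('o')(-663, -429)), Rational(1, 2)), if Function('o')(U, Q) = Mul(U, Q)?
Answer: Mul(I, Pow(140909, Rational(1, 2))) ≈ Mul(375.38, I)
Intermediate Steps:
Function('o')(U, Q) = Mul(Q, U)
Pow(Add(-425336, Function('o')(-663, -429)), Rational(1, 2)) = Pow(Add(-425336, Mul(-429, -663)), Rational(1, 2)) = Pow(Add(-425336, 284427), Rational(1, 2)) = Pow(-140909, Rational(1, 2)) = Mul(I, Pow(140909, Rational(1, 2)))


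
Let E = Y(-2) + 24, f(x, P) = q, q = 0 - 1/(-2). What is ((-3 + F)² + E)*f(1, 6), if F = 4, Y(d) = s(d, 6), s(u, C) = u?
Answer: 23/2 ≈ 11.500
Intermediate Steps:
q = ½ (q = 0 - 1*(-½) = 0 + ½ = ½ ≈ 0.50000)
Y(d) = d
f(x, P) = ½
E = 22 (E = -2 + 24 = 22)
((-3 + F)² + E)*f(1, 6) = ((-3 + 4)² + 22)*(½) = (1² + 22)*(½) = (1 + 22)*(½) = 23*(½) = 23/2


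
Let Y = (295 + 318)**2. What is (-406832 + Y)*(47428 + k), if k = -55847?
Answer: 261519397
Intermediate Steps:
Y = 375769 (Y = 613**2 = 375769)
(-406832 + Y)*(47428 + k) = (-406832 + 375769)*(47428 - 55847) = -31063*(-8419) = 261519397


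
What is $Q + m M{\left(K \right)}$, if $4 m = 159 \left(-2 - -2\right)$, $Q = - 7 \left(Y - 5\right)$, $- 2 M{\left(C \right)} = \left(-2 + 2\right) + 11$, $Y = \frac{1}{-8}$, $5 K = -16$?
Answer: $\frac{287}{8} \approx 35.875$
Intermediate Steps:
$K = - \frac{16}{5}$ ($K = \frac{1}{5} \left(-16\right) = - \frac{16}{5} \approx -3.2$)
$Y = - \frac{1}{8} \approx -0.125$
$M{\left(C \right)} = - \frac{11}{2}$ ($M{\left(C \right)} = - \frac{\left(-2 + 2\right) + 11}{2} = - \frac{0 + 11}{2} = \left(- \frac{1}{2}\right) 11 = - \frac{11}{2}$)
$Q = \frac{287}{8}$ ($Q = - 7 \left(- \frac{1}{8} - 5\right) = \left(-7\right) \left(- \frac{41}{8}\right) = \frac{287}{8} \approx 35.875$)
$m = 0$ ($m = \frac{159 \left(-2 - -2\right)}{4} = \frac{159 \left(-2 + 2\right)}{4} = \frac{159 \cdot 0}{4} = \frac{1}{4} \cdot 0 = 0$)
$Q + m M{\left(K \right)} = \frac{287}{8} + 0 \left(- \frac{11}{2}\right) = \frac{287}{8} + 0 = \frac{287}{8}$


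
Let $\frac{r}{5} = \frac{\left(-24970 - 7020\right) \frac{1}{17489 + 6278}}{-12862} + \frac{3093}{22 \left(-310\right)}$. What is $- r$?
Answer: $\frac{472642283761}{208481367028} \approx 2.2671$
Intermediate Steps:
$r = - \frac{472642283761}{208481367028}$ ($r = 5 \left(\frac{\left(-24970 - 7020\right) \frac{1}{17489 + 6278}}{-12862} + \frac{3093}{22 \left(-310\right)}\right) = 5 \left(- \frac{31990}{23767} \left(- \frac{1}{12862}\right) + \frac{3093}{-6820}\right) = 5 \left(\left(-31990\right) \frac{1}{23767} \left(- \frac{1}{12862}\right) + 3093 \left(- \frac{1}{6820}\right)\right) = 5 \left(\left(- \frac{31990}{23767}\right) \left(- \frac{1}{12862}\right) - \frac{3093}{6820}\right) = 5 \left(\frac{15995}{152845577} - \frac{3093}{6820}\right) = 5 \left(- \frac{472642283761}{1042406835140}\right) = - \frac{472642283761}{208481367028} \approx -2.2671$)
$- r = \left(-1\right) \left(- \frac{472642283761}{208481367028}\right) = \frac{472642283761}{208481367028}$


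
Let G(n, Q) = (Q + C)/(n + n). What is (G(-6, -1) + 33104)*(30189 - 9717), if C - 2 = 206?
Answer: 677351946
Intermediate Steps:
C = 208 (C = 2 + 206 = 208)
G(n, Q) = (208 + Q)/(2*n) (G(n, Q) = (Q + 208)/(n + n) = (208 + Q)/((2*n)) = (208 + Q)*(1/(2*n)) = (208 + Q)/(2*n))
(G(-6, -1) + 33104)*(30189 - 9717) = ((½)*(208 - 1)/(-6) + 33104)*(30189 - 9717) = ((½)*(-⅙)*207 + 33104)*20472 = (-69/4 + 33104)*20472 = (132347/4)*20472 = 677351946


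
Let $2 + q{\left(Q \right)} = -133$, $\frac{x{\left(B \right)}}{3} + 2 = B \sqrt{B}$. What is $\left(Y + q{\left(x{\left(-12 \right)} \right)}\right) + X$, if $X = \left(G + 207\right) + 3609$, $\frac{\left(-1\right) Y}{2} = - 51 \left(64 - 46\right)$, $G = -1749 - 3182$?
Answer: $586$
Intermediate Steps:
$x{\left(B \right)} = -6 + 3 B^{\frac{3}{2}}$ ($x{\left(B \right)} = -6 + 3 B \sqrt{B} = -6 + 3 B^{\frac{3}{2}}$)
$q{\left(Q \right)} = -135$ ($q{\left(Q \right)} = -2 - 133 = -135$)
$G = -4931$ ($G = -1749 - 3182 = -4931$)
$Y = 1836$ ($Y = - 2 \left(- 51 \left(64 - 46\right)\right) = - 2 \left(\left(-51\right) 18\right) = \left(-2\right) \left(-918\right) = 1836$)
$X = -1115$ ($X = \left(-4931 + 207\right) + 3609 = -4724 + 3609 = -1115$)
$\left(Y + q{\left(x{\left(-12 \right)} \right)}\right) + X = \left(1836 - 135\right) - 1115 = 1701 - 1115 = 586$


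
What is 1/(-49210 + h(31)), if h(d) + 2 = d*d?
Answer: -1/48251 ≈ -2.0725e-5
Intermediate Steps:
h(d) = -2 + d² (h(d) = -2 + d*d = -2 + d²)
1/(-49210 + h(31)) = 1/(-49210 + (-2 + 31²)) = 1/(-49210 + (-2 + 961)) = 1/(-49210 + 959) = 1/(-48251) = -1/48251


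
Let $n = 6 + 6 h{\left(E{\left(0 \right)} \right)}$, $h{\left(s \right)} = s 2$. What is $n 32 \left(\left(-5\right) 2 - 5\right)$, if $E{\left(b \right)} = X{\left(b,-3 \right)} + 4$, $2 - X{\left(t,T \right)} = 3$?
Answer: $-20160$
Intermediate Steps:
$X{\left(t,T \right)} = -1$ ($X{\left(t,T \right)} = 2 - 3 = -1$)
$E{\left(b \right)} = 3$ ($E{\left(b \right)} = -1 + 4 = 3$)
$h{\left(s \right)} = 2 s$
$n = 42$ ($n = 6 + 6 \cdot 2 \cdot 3 = 6 + 6 \cdot 6 = 6 + 36 = 42$)
$n 32 \left(\left(-5\right) 2 - 5\right) = 42 \cdot 32 \left(\left(-5\right) 2 - 5\right) = 42 \cdot 32 \left(-10 - 5\right) = 42 \cdot 32 \left(-15\right) = 42 \left(-480\right) = -20160$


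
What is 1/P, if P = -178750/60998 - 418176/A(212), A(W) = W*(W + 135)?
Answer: -560907109/4832183081 ≈ -0.11608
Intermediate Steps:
A(W) = W*(135 + W)
P = -4832183081/560907109 (P = -178750/60998 - 418176*1/(212*(135 + 212)) = -178750*1/60998 - 418176/(212*347) = -89375/30499 - 418176/73564 = -89375/30499 - 418176*1/73564 = -89375/30499 - 104544/18391 = -4832183081/560907109 ≈ -8.6149)
1/P = 1/(-4832183081/560907109) = -560907109/4832183081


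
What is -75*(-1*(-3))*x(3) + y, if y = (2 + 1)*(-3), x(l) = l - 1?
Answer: -459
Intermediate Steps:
x(l) = -1 + l
y = -9 (y = 3*(-3) = -9)
-75*(-1*(-3))*x(3) + y = -75*(-1*(-3))*(-1 + 3) - 9 = -225*2 - 9 = -75*6 - 9 = -450 - 9 = -459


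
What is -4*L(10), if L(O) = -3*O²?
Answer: 1200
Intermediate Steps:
-4*L(10) = -(-12)*10² = -(-12)*100 = -4*(-300) = 1200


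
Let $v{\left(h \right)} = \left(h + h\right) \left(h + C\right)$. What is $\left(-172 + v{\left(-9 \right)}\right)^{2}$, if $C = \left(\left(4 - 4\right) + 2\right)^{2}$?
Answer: $6724$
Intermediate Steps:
$C = 4$ ($C = \left(\left(4 - 4\right) + 2\right)^{2} = \left(0 + 2\right)^{2} = 2^{2} = 4$)
$v{\left(h \right)} = 2 h \left(4 + h\right)$ ($v{\left(h \right)} = \left(h + h\right) \left(h + 4\right) = 2 h \left(4 + h\right)$)
$\left(-172 + v{\left(-9 \right)}\right)^{2} = \left(-172 + 2 \left(-9\right) \left(4 - 9\right)\right)^{2} = \left(-172 + 2 \left(-9\right) \left(-5\right)\right)^{2} = \left(-172 + 90\right)^{2} = \left(-82\right)^{2} = 6724$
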